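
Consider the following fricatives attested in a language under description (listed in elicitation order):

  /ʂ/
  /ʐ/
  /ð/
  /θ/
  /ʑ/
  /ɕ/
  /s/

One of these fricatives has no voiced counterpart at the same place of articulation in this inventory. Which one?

Dental: /θ/ ~ /ð/
Retroflex: /ʂ/ ~ /ʐ/
Alveolo-palatal: /ɕ/ ~ /ʑ/
Alveolar: only /s/ (voiceless); no voiced partner.
So /s/ is the unpaired segment.

/s/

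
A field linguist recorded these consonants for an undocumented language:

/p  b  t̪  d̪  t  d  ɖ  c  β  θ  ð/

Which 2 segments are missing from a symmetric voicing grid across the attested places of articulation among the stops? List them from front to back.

/ʈ/, /ɟ/

Voiceless: /p/ (bilabial), /t̪/ (dental), /t/ (alveolar), /c/ (palatal).
Voiced: /b/ (bilabial), /d̪/ (dental), /d/ (alveolar), /ɖ/ (retroflex).
Gaps, from front to back: retroflex lacks voiceless (/ʈ/); palatal lacks voiced (/ɟ/).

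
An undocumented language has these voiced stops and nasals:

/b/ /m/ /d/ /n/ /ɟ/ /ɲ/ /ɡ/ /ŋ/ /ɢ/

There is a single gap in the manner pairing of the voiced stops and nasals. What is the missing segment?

/ɴ/

place of articulation  oral stop  nasal   
bilabial          b         m       
alveolar          d         n       
palatal           ɟ         ɲ       
velar             ɡ         ŋ       
uvular            ɢ         —       
The uvular row has no nasal member, so the gap is the uvular nasal /ɴ/.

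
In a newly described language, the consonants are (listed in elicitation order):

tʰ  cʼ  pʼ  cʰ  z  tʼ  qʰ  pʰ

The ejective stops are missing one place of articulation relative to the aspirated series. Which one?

uvular

bilabial: aspirated /pʰ/, ejective /pʼ/.
alveolar: aspirated /tʰ/, ejective /tʼ/.
palatal: aspirated /cʰ/, ejective /cʼ/.
uvular: aspirated /qʰ/, ejective —.
Every place of articulation has an ejective member except uvular, where /qʼ/ would be expected.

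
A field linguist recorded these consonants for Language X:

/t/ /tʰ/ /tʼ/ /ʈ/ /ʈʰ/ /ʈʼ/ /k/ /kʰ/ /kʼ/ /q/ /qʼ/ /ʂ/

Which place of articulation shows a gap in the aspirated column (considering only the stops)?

uvular

Plain: /t/ (alveolar), /ʈ/ (retroflex), /k/ (velar), /q/ (uvular).
Aspirated: /tʰ/ (alveolar), /ʈʰ/ (retroflex), /kʰ/ (velar).
Ejective: /tʼ/ (alveolar), /ʈʼ/ (retroflex), /kʼ/ (velar), /qʼ/ (uvular).
Every place of articulation has an aspirated member except uvular, where /qʰ/ would be expected.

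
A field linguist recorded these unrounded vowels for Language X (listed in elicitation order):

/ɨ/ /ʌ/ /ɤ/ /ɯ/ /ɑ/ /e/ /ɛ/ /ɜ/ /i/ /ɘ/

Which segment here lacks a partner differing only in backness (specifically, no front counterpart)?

High: /i/ ~ /ɨ/ ~ /ɯ/
High-mid: /e/ ~ /ɘ/ ~ /ɤ/
Low-mid: /ɛ/ ~ /ɜ/ ~ /ʌ/
Low: only /ɑ/ (back); no front partner.
So /ɑ/ is the unpaired segment.

/ɑ/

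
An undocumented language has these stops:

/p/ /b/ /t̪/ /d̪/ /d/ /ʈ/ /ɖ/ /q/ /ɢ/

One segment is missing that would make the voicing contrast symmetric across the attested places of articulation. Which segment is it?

bilabial: voiceless /p/, voiced /b/.
dental: voiceless /t̪/, voiced /d̪/.
alveolar: voiceless —, voiced /d/.
retroflex: voiceless /ʈ/, voiced /ɖ/.
uvular: voiceless /q/, voiced /ɢ/.
The alveolar row has no voiceless member, so the gap is the voiceless alveolar stop /t/.

/t/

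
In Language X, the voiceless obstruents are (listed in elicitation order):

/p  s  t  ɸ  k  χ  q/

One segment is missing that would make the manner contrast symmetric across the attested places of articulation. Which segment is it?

place of articulation  stop      fricative
bilabial          p         ɸ       
alveolar          t         s       
velar             k         —       
uvular            q         χ       
The velar row has no fricative member, so the gap is the velar fricative /x/.

/x/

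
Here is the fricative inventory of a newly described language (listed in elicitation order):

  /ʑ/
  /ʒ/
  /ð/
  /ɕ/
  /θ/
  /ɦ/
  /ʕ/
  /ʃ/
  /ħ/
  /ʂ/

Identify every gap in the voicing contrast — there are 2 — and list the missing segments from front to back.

/ʐ/, /h/

dental: voiceless /θ/, voiced /ð/.
postalveolar: voiceless /ʃ/, voiced /ʒ/.
retroflex: voiceless /ʂ/, voiced —.
alveolo-palatal: voiceless /ɕ/, voiced /ʑ/.
pharyngeal: voiceless /ħ/, voiced /ʕ/.
glottal: voiceless —, voiced /ɦ/.
Gaps, from front to back: retroflex lacks voiced (/ʐ/); glottal lacks voiceless (/h/).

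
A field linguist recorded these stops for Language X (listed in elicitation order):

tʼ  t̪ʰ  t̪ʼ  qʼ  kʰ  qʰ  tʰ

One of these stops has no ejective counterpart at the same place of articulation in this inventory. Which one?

Dental: /t̪ʰ/ ~ /t̪ʼ/
Alveolar: /tʰ/ ~ /tʼ/
Uvular: /qʰ/ ~ /qʼ/
Velar: only /kʰ/ (aspirated); no ejective partner.
So /kʰ/ is the unpaired segment.

/kʰ/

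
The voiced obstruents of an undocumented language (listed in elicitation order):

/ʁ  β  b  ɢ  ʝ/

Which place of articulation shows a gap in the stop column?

Stop: /b/ (bilabial), /ɢ/ (uvular).
Fricative: /β/ (bilabial), /ʝ/ (palatal), /ʁ/ (uvular).
Every place of articulation has a stop member except palatal, where /ɟ/ would be expected.

palatal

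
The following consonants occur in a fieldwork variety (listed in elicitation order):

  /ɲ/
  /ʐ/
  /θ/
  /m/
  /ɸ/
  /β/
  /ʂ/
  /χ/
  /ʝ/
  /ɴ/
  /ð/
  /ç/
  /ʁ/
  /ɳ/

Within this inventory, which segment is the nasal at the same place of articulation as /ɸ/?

/m/

/ɸ/ is a voiceless bilabial fricative.
The nasal at the same place is a bilabial nasal — in this inventory, /m/.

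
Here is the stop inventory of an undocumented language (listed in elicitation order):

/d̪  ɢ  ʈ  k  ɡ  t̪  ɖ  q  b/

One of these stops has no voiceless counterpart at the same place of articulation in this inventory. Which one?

/b/

Dental: /t̪/ ~ /d̪/
Retroflex: /ʈ/ ~ /ɖ/
Velar: /k/ ~ /ɡ/
Uvular: /q/ ~ /ɢ/
Bilabial: only /b/ (voiced); no voiceless partner.
So /b/ is the unpaired segment.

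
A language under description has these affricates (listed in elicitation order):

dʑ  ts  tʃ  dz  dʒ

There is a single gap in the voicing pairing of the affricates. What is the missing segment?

Voiceless: /ts/ (alveolar), /tʃ/ (postalveolar).
Voiced: /dz/ (alveolar), /dʒ/ (postalveolar), /dʑ/ (alveolo-palatal).
The alveolo-palatal row has no voiceless member, so the gap is the voiceless alveolo-palatal affricate /tɕ/.

/tɕ/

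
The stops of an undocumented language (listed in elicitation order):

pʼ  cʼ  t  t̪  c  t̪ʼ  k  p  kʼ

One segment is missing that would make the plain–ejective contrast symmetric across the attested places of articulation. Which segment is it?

bilabial: plain /p/, ejective /pʼ/.
dental: plain /t̪/, ejective /t̪ʼ/.
alveolar: plain /t/, ejective —.
palatal: plain /c/, ejective /cʼ/.
velar: plain /k/, ejective /kʼ/.
The alveolar row has no ejective member, so the gap is the ejective alveolar stop /tʼ/.

/tʼ/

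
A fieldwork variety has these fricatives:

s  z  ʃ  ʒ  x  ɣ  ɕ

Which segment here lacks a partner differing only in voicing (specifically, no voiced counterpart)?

Alveolar: /s/ ~ /z/
Postalveolar: /ʃ/ ~ /ʒ/
Velar: /x/ ~ /ɣ/
Alveolo-palatal: only /ɕ/ (voiceless); no voiced partner.
So /ɕ/ is the unpaired segment.

/ɕ/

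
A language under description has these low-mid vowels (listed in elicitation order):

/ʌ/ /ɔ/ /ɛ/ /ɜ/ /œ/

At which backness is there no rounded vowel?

central

backness          unrounded  rounded 
front             ɛ         œ       
central           ɜ         —       
back              ʌ         ɔ       
Every backness has a rounded member except central, where /ɞ/ would be expected.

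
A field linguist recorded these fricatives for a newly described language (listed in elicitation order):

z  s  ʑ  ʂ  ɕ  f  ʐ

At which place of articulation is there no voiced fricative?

labiodental

place of articulation  voiceless  voiced  
labiodental       f         —       
alveolar          s         z       
retroflex         ʂ         ʐ       
alveolo-palatal   ɕ         ʑ       
Every place of articulation has a voiced member except labiodental, where /v/ would be expected.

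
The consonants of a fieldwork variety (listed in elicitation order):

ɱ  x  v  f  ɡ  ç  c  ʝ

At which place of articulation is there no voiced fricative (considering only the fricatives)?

velar

place of articulation  voiceless  voiced  
labiodental       f         v       
palatal           ç         ʝ       
velar             x         —       
Every place of articulation has a voiced member except velar, where /ɣ/ would be expected.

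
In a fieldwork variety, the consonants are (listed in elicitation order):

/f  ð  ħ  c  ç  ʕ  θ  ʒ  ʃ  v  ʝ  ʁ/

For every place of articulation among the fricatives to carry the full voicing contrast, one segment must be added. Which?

/χ/

place of articulation  voiceless  voiced  
labiodental       f         v       
dental            θ         ð       
postalveolar      ʃ         ʒ       
palatal           ç         ʝ       
uvular            —         ʁ       
pharyngeal        ħ         ʕ       
The uvular row has no voiceless member, so the gap is the voiceless uvular fricative /χ/.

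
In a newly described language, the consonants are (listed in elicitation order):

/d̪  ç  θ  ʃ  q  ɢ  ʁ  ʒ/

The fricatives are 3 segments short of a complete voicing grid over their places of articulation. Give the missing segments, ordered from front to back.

place of articulation  voiceless  voiced  
dental            θ         —       
postalveolar      ʃ         ʒ       
palatal           ç         —       
uvular            —         ʁ       
Gaps, from front to back: dental lacks voiced (/ð/); palatal lacks voiced (/ʝ/); uvular lacks voiceless (/χ/).

/ð/, /ʝ/, /χ/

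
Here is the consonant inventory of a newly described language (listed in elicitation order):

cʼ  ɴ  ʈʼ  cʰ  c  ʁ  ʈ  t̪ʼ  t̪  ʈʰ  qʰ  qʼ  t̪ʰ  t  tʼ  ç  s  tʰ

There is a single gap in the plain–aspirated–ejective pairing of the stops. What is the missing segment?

/q/

Plain: /t̪/ (dental), /t/ (alveolar), /ʈ/ (retroflex), /c/ (palatal).
Aspirated: /t̪ʰ/ (dental), /tʰ/ (alveolar), /ʈʰ/ (retroflex), /cʰ/ (palatal), /qʰ/ (uvular).
Ejective: /t̪ʼ/ (dental), /tʼ/ (alveolar), /ʈʼ/ (retroflex), /cʼ/ (palatal), /qʼ/ (uvular).
The uvular row has no plain member, so the gap is the plain uvular stop /q/.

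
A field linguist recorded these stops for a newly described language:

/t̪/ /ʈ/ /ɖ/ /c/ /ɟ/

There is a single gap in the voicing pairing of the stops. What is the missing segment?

/d̪/

Voiceless: /t̪/ (dental), /ʈ/ (retroflex), /c/ (palatal).
Voiced: /ɖ/ (retroflex), /ɟ/ (palatal).
The dental row has no voiced member, so the gap is the voiced dental stop /d̪/.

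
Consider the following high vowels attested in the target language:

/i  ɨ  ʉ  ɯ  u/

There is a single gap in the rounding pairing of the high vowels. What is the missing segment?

/y/

front: unrounded /i/, rounded —.
central: unrounded /ɨ/, rounded /ʉ/.
back: unrounded /ɯ/, rounded /u/.
The front row has no rounded member, so the gap is the front rounded vowel /y/.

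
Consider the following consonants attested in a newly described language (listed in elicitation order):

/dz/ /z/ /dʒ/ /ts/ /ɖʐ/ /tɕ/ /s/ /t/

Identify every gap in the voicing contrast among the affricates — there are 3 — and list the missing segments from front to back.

/tʃ/, /ʈʂ/, /dʑ/

alveolar: voiceless /ts/, voiced /dz/.
postalveolar: voiceless —, voiced /dʒ/.
retroflex: voiceless —, voiced /ɖʐ/.
alveolo-palatal: voiceless /tɕ/, voiced —.
Gaps, from front to back: postalveolar lacks voiceless (/tʃ/); retroflex lacks voiceless (/ʈʂ/); alveolo-palatal lacks voiced (/dʑ/).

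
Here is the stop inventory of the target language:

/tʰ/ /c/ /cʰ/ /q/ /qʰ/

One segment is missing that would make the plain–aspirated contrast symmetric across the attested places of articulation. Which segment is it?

Plain: /c/ (palatal), /q/ (uvular).
Aspirated: /tʰ/ (alveolar), /cʰ/ (palatal), /qʰ/ (uvular).
The alveolar row has no plain member, so the gap is the plain alveolar stop /t/.

/t/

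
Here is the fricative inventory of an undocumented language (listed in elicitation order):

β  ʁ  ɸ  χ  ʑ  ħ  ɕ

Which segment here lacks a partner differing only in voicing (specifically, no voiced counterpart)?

/ħ/

Bilabial: /ɸ/ ~ /β/
Alveolo-palatal: /ɕ/ ~ /ʑ/
Uvular: /χ/ ~ /ʁ/
Pharyngeal: only /ħ/ (voiceless); no voiced partner.
So /ħ/ is the unpaired segment.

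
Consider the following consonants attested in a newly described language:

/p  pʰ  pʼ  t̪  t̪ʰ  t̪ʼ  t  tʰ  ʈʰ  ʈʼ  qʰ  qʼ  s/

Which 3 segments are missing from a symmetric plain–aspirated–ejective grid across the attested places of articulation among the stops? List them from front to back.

bilabial: plain /p/, aspirated /pʰ/, ejective /pʼ/.
dental: plain /t̪/, aspirated /t̪ʰ/, ejective /t̪ʼ/.
alveolar: plain /t/, aspirated /tʰ/, ejective —.
retroflex: plain —, aspirated /ʈʰ/, ejective /ʈʼ/.
uvular: plain —, aspirated /qʰ/, ejective /qʼ/.
Gaps, from front to back: alveolar lacks ejective (/tʼ/); retroflex lacks plain (/ʈ/); uvular lacks plain (/q/).

/tʼ/, /ʈ/, /q/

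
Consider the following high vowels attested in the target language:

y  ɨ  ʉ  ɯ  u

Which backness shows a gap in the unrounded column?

front

front: unrounded —, rounded /y/.
central: unrounded /ɨ/, rounded /ʉ/.
back: unrounded /ɯ/, rounded /u/.
Every backness has an unrounded member except front, where /i/ would be expected.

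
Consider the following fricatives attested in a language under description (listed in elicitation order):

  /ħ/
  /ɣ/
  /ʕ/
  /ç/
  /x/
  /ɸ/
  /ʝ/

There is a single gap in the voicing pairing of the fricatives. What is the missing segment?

/β/

place of articulation  voiceless  voiced  
bilabial          ɸ         —       
palatal           ç         ʝ       
velar             x         ɣ       
pharyngeal        ħ         ʕ       
The bilabial row has no voiced member, so the gap is the voiced bilabial fricative /β/.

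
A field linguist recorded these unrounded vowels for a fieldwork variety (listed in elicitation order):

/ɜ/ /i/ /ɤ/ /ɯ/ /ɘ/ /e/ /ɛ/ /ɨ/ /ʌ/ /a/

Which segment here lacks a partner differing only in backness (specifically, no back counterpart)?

High: /i/ ~ /ɨ/ ~ /ɯ/
High-mid: /e/ ~ /ɘ/ ~ /ɤ/
Low-mid: /ɛ/ ~ /ɜ/ ~ /ʌ/
Low: only /a/ (front); no back partner.
So /a/ is the unpaired segment.

/a/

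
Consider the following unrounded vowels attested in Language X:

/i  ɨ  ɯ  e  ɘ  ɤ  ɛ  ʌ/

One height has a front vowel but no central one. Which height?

low-mid

Front: /i/ (high), /e/ (high-mid), /ɛ/ (low-mid).
Central: /ɨ/ (high), /ɘ/ (high-mid).
Back: /ɯ/ (high), /ɤ/ (high-mid), /ʌ/ (low-mid).
Every height has a central member except low-mid, where /ɜ/ would be expected.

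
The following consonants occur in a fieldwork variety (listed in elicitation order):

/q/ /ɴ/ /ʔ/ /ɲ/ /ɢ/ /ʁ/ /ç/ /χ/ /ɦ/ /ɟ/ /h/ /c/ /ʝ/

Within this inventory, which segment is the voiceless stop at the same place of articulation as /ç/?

/c/

/ç/ is a voiceless palatal fricative.
The voiceless stop at the same place is a voiceless palatal stop — in this inventory, /c/.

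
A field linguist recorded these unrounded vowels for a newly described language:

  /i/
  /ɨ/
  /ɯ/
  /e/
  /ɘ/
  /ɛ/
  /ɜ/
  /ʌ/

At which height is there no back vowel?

high-mid

Front: /i/ (high), /e/ (high-mid), /ɛ/ (low-mid).
Central: /ɨ/ (high), /ɘ/ (high-mid), /ɜ/ (low-mid).
Back: /ɯ/ (high), /ʌ/ (low-mid).
Every height has a back member except high-mid, where /ɤ/ would be expected.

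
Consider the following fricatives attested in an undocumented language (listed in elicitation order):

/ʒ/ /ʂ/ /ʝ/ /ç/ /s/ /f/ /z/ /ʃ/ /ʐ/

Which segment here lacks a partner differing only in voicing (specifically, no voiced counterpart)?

/f/

Alveolar: /s/ ~ /z/
Postalveolar: /ʃ/ ~ /ʒ/
Retroflex: /ʂ/ ~ /ʐ/
Palatal: /ç/ ~ /ʝ/
Labiodental: only /f/ (voiceless); no voiced partner.
So /f/ is the unpaired segment.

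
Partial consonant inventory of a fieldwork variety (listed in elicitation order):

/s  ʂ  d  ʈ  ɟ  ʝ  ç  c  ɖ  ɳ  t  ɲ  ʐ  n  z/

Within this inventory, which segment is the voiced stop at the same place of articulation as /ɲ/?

/ɲ/ is a palatal nasal.
The voiced stop at the same place is a voiced palatal stop — in this inventory, /ɟ/.

/ɟ/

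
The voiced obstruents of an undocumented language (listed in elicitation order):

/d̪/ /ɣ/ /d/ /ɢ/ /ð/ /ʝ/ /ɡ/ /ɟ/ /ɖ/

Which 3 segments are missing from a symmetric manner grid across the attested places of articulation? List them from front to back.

/z/, /ʐ/, /ʁ/

Stop: /d̪/ (dental), /d/ (alveolar), /ɖ/ (retroflex), /ɟ/ (palatal), /ɡ/ (velar), /ɢ/ (uvular).
Fricative: /ð/ (dental), /ʝ/ (palatal), /ɣ/ (velar).
Gaps, from front to back: alveolar lacks fricative (/z/); retroflex lacks fricative (/ʐ/); uvular lacks fricative (/ʁ/).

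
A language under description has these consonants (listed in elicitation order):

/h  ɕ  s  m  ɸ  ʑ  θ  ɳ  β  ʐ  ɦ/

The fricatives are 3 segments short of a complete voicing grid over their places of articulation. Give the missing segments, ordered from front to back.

/ð/, /z/, /ʂ/

place of articulation  voiceless  voiced  
bilabial          ɸ         β       
dental            θ         —       
alveolar          s         —       
retroflex         —         ʐ       
alveolo-palatal   ɕ         ʑ       
glottal           h         ɦ       
Gaps, from front to back: dental lacks voiced (/ð/); alveolar lacks voiced (/z/); retroflex lacks voiceless (/ʂ/).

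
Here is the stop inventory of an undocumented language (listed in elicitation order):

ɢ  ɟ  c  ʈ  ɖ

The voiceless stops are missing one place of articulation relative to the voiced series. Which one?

uvular

retroflex: voiceless /ʈ/, voiced /ɖ/.
palatal: voiceless /c/, voiced /ɟ/.
uvular: voiceless —, voiced /ɢ/.
Every place of articulation has a voiceless member except uvular, where /q/ would be expected.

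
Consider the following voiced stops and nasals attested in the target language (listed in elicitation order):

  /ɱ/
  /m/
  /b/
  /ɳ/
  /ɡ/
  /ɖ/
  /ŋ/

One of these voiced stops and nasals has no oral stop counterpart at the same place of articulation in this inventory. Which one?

/ɱ/

Bilabial: /b/ ~ /m/
Retroflex: /ɖ/ ~ /ɳ/
Velar: /ɡ/ ~ /ŋ/
Labiodental: only /ɱ/ (nasal); no oral stop partner.
So /ɱ/ is the unpaired segment.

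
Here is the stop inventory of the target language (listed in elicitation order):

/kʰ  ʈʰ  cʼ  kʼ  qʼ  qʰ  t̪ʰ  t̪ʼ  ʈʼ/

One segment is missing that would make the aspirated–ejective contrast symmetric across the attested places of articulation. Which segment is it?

place of articulation  aspirated  ejective
dental            t̪ʰ       t̪ʼ     
retroflex         ʈʰ        ʈʼ      
palatal           —         cʼ      
velar             kʰ        kʼ      
uvular            qʰ        qʼ      
The palatal row has no aspirated member, so the gap is the aspirated palatal stop /cʰ/.

/cʰ/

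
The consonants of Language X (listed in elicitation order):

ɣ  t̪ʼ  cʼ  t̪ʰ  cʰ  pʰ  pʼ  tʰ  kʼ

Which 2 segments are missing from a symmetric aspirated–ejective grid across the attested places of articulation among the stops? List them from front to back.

/tʼ/, /kʰ/

place of articulation  aspirated  ejective
bilabial          pʰ        pʼ      
dental            t̪ʰ       t̪ʼ     
alveolar          tʰ        —       
palatal           cʰ        cʼ      
velar             —         kʼ      
Gaps, from front to back: alveolar lacks ejective (/tʼ/); velar lacks aspirated (/kʰ/).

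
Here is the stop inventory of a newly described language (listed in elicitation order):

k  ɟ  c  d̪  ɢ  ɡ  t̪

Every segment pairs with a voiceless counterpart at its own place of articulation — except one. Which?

/ɢ/

Dental: /t̪/ ~ /d̪/
Palatal: /c/ ~ /ɟ/
Velar: /k/ ~ /ɡ/
Uvular: only /ɢ/ (voiced); no voiceless partner.
So /ɢ/ is the unpaired segment.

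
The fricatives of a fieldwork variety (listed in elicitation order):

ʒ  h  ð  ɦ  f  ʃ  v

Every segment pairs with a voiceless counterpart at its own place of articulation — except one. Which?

/ð/

Labiodental: /f/ ~ /v/
Postalveolar: /ʃ/ ~ /ʒ/
Glottal: /h/ ~ /ɦ/
Dental: only /ð/ (voiced); no voiceless partner.
So /ð/ is the unpaired segment.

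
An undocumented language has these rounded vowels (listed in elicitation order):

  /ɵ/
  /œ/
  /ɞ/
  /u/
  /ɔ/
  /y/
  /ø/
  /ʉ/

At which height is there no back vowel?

high: front /y/, central /ʉ/, back /u/.
high-mid: front /ø/, central /ɵ/, back —.
low-mid: front /œ/, central /ɞ/, back /ɔ/.
Every height has a back member except high-mid, where /o/ would be expected.

high-mid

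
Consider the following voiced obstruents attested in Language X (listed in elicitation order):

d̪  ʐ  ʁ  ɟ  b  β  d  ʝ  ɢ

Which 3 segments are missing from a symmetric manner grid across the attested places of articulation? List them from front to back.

/ð/, /z/, /ɖ/

Stop: /b/ (bilabial), /d̪/ (dental), /d/ (alveolar), /ɟ/ (palatal), /ɢ/ (uvular).
Fricative: /β/ (bilabial), /ʐ/ (retroflex), /ʝ/ (palatal), /ʁ/ (uvular).
Gaps, from front to back: dental lacks fricative (/ð/); alveolar lacks fricative (/z/); retroflex lacks stop (/ɖ/).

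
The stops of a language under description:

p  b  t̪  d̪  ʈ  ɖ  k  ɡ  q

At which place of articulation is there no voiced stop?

place of articulation  voiceless  voiced  
bilabial          p         b       
dental            t̪        d̪      
retroflex         ʈ         ɖ       
velar             k         ɡ       
uvular            q         —       
Every place of articulation has a voiced member except uvular, where /ɢ/ would be expected.

uvular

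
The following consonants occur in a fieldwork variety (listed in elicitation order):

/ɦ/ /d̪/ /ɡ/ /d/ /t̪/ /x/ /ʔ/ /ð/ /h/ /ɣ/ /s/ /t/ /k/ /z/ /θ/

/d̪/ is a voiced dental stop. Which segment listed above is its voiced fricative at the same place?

/ð/

The voiced fricative at the same place is a voiced dental fricative — in this inventory, /ð/.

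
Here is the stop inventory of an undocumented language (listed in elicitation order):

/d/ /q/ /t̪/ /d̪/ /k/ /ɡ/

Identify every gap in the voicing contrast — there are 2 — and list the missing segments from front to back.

/t/, /ɢ/

dental: voiceless /t̪/, voiced /d̪/.
alveolar: voiceless —, voiced /d/.
velar: voiceless /k/, voiced /ɡ/.
uvular: voiceless /q/, voiced —.
Gaps, from front to back: alveolar lacks voiceless (/t/); uvular lacks voiced (/ɢ/).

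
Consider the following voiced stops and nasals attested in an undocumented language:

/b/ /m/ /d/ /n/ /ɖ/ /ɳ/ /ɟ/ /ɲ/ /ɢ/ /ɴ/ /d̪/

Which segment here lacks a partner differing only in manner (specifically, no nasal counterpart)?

Bilabial: /b/ ~ /m/
Alveolar: /d/ ~ /n/
Retroflex: /ɖ/ ~ /ɳ/
Palatal: /ɟ/ ~ /ɲ/
Uvular: /ɢ/ ~ /ɴ/
Dental: only /d̪/ (oral stop); no nasal partner.
So /d̪/ is the unpaired segment.

/d̪/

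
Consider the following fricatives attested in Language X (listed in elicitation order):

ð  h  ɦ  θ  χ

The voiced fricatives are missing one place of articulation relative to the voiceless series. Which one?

dental: voiceless /θ/, voiced /ð/.
uvular: voiceless /χ/, voiced —.
glottal: voiceless /h/, voiced /ɦ/.
Every place of articulation has a voiced member except uvular, where /ʁ/ would be expected.

uvular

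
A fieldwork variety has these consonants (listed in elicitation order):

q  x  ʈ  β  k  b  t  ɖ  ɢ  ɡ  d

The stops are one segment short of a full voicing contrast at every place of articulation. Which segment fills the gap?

bilabial: voiceless —, voiced /b/.
alveolar: voiceless /t/, voiced /d/.
retroflex: voiceless /ʈ/, voiced /ɖ/.
velar: voiceless /k/, voiced /ɡ/.
uvular: voiceless /q/, voiced /ɢ/.
The bilabial row has no voiceless member, so the gap is the voiceless bilabial stop /p/.

/p/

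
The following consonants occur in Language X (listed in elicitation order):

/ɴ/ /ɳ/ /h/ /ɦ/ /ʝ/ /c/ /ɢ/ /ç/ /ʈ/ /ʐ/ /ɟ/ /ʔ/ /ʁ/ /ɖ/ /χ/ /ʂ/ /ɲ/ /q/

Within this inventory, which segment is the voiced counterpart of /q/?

/q/ is a voiceless uvular stop.
The voiced counterpart is a voiced uvular stop — in this inventory, /ɢ/.

/ɢ/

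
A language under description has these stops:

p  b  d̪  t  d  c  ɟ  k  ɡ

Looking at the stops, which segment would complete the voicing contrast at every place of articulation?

/t̪/

Voiceless: /p/ (bilabial), /t/ (alveolar), /c/ (palatal), /k/ (velar).
Voiced: /b/ (bilabial), /d̪/ (dental), /d/ (alveolar), /ɟ/ (palatal), /ɡ/ (velar).
The dental row has no voiceless member, so the gap is the voiceless dental stop /t̪/.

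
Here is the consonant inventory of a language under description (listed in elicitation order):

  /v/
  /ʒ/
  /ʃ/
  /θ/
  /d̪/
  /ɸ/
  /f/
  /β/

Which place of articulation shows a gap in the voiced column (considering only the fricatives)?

dental

Voiceless: /ɸ/ (bilabial), /f/ (labiodental), /θ/ (dental), /ʃ/ (postalveolar).
Voiced: /β/ (bilabial), /v/ (labiodental), /ʒ/ (postalveolar).
Every place of articulation has a voiced member except dental, where /ð/ would be expected.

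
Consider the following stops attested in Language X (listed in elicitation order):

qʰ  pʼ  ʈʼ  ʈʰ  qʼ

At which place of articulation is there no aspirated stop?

bilabial

bilabial: aspirated —, ejective /pʼ/.
retroflex: aspirated /ʈʰ/, ejective /ʈʼ/.
uvular: aspirated /qʰ/, ejective /qʼ/.
Every place of articulation has an aspirated member except bilabial, where /pʰ/ would be expected.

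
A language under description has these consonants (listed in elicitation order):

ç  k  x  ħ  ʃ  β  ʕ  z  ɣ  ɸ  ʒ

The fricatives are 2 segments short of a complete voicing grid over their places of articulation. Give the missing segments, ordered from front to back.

bilabial: voiceless /ɸ/, voiced /β/.
alveolar: voiceless —, voiced /z/.
postalveolar: voiceless /ʃ/, voiced /ʒ/.
palatal: voiceless /ç/, voiced —.
velar: voiceless /x/, voiced /ɣ/.
pharyngeal: voiceless /ħ/, voiced /ʕ/.
Gaps, from front to back: alveolar lacks voiceless (/s/); palatal lacks voiced (/ʝ/).

/s/, /ʝ/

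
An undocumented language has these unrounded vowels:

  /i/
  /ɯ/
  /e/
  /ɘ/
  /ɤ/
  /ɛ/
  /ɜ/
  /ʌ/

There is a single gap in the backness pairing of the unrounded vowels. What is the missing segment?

Front: /i/ (high), /e/ (high-mid), /ɛ/ (low-mid).
Central: /ɘ/ (high-mid), /ɜ/ (low-mid).
Back: /ɯ/ (high), /ɤ/ (high-mid), /ʌ/ (low-mid).
The high row has no central member, so the gap is the high central unrounded vowel /ɨ/.

/ɨ/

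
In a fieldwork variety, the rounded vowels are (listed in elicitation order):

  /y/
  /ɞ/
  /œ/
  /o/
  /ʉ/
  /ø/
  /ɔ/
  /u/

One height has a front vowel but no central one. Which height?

Front: /y/ (high), /ø/ (high-mid), /œ/ (low-mid).
Central: /ʉ/ (high), /ɞ/ (low-mid).
Back: /u/ (high), /o/ (high-mid), /ɔ/ (low-mid).
Every height has a central member except high-mid, where /ɵ/ would be expected.

high-mid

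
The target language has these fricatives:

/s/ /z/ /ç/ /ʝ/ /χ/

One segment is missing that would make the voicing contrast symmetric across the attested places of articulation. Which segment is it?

Voiceless: /s/ (alveolar), /ç/ (palatal), /χ/ (uvular).
Voiced: /z/ (alveolar), /ʝ/ (palatal).
The uvular row has no voiced member, so the gap is the voiced uvular fricative /ʁ/.

/ʁ/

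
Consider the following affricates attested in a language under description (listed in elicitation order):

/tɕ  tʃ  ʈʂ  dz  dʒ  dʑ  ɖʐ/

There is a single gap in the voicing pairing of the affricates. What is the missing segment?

place of articulation  voiceless  voiced  
alveolar          —         dz      
postalveolar      tʃ        dʒ      
retroflex         ʈʂ        ɖʐ      
alveolo-palatal   tɕ        dʑ      
The alveolar row has no voiceless member, so the gap is the voiceless alveolar affricate /ts/.

/ts/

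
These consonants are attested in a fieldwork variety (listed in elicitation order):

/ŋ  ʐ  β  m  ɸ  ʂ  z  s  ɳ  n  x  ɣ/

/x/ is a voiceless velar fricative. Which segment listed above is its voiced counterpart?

/ɣ/

The voiced counterpart is a voiced velar fricative — in this inventory, /ɣ/.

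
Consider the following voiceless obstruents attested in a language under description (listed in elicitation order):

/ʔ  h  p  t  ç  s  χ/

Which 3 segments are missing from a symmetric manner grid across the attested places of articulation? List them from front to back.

/ɸ/, /c/, /q/

place of articulation  stop      fricative
bilabial          p         —       
alveolar          t         s       
palatal           —         ç       
uvular            —         χ       
glottal           ʔ         h       
Gaps, from front to back: bilabial lacks fricative (/ɸ/); palatal lacks stop (/c/); uvular lacks stop (/q/).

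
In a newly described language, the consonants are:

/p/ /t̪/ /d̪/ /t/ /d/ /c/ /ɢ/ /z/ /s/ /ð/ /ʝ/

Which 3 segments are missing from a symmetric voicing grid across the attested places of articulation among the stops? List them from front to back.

Voiceless: /p/ (bilabial), /t̪/ (dental), /t/ (alveolar), /c/ (palatal).
Voiced: /d̪/ (dental), /d/ (alveolar), /ɢ/ (uvular).
Gaps, from front to back: bilabial lacks voiced (/b/); palatal lacks voiced (/ɟ/); uvular lacks voiceless (/q/).

/b/, /ɟ/, /q/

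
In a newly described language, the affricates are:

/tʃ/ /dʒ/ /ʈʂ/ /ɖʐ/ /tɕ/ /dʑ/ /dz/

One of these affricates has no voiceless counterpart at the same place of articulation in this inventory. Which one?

Postalveolar: /tʃ/ ~ /dʒ/
Retroflex: /ʈʂ/ ~ /ɖʐ/
Alveolo-palatal: /tɕ/ ~ /dʑ/
Alveolar: only /dz/ (voiced); no voiceless partner.
So /dz/ is the unpaired segment.

/dz/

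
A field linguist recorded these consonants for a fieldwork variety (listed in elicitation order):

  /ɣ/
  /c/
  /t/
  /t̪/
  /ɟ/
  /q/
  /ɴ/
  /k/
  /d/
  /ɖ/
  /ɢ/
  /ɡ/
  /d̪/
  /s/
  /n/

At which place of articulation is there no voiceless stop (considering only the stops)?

retroflex

dental: voiceless /t̪/, voiced /d̪/.
alveolar: voiceless /t/, voiced /d/.
retroflex: voiceless —, voiced /ɖ/.
palatal: voiceless /c/, voiced /ɟ/.
velar: voiceless /k/, voiced /ɡ/.
uvular: voiceless /q/, voiced /ɢ/.
Every place of articulation has a voiceless member except retroflex, where /ʈ/ would be expected.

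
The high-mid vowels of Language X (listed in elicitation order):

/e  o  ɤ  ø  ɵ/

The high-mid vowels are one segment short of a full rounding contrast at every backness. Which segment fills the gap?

Unrounded: /e/ (front), /ɤ/ (back).
Rounded: /ø/ (front), /ɵ/ (central), /o/ (back).
The central row has no unrounded member, so the gap is the central unrounded vowel /ɘ/.

/ɘ/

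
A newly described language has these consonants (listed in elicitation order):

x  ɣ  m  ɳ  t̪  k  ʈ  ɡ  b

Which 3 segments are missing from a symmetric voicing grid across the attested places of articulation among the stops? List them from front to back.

/p/, /d̪/, /ɖ/

place of articulation  voiceless  voiced  
bilabial          —         b       
dental            t̪        —       
retroflex         ʈ         —       
velar             k         ɡ       
Gaps, from front to back: bilabial lacks voiceless (/p/); dental lacks voiced (/d̪/); retroflex lacks voiced (/ɖ/).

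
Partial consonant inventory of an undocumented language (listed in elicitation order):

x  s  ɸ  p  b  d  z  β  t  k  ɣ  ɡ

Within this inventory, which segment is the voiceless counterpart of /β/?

/ɸ/

/β/ is a voiced bilabial fricative.
The voiceless counterpart is a voiceless bilabial fricative — in this inventory, /ɸ/.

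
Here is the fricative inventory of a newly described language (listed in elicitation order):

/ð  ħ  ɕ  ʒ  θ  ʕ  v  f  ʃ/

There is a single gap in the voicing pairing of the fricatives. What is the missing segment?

place of articulation  voiceless  voiced  
labiodental       f         v       
dental            θ         ð       
postalveolar      ʃ         ʒ       
alveolo-palatal   ɕ         —       
pharyngeal        ħ         ʕ       
The alveolo-palatal row has no voiced member, so the gap is the voiced alveolo-palatal fricative /ʑ/.

/ʑ/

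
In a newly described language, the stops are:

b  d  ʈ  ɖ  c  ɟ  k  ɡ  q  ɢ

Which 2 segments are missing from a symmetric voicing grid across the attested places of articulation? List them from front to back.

Voiceless: /ʈ/ (retroflex), /c/ (palatal), /k/ (velar), /q/ (uvular).
Voiced: /b/ (bilabial), /d/ (alveolar), /ɖ/ (retroflex), /ɟ/ (palatal), /ɡ/ (velar), /ɢ/ (uvular).
Gaps, from front to back: bilabial lacks voiceless (/p/); alveolar lacks voiceless (/t/).

/p/, /t/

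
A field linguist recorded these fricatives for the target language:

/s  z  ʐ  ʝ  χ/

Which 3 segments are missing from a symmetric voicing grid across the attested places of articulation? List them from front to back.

Voiceless: /s/ (alveolar), /χ/ (uvular).
Voiced: /z/ (alveolar), /ʐ/ (retroflex), /ʝ/ (palatal).
Gaps, from front to back: retroflex lacks voiceless (/ʂ/); palatal lacks voiceless (/ç/); uvular lacks voiced (/ʁ/).

/ʂ/, /ç/, /ʁ/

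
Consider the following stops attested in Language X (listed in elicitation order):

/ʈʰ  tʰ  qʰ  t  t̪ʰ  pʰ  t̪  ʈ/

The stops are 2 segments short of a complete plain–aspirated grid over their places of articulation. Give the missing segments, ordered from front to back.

Plain: /t̪/ (dental), /t/ (alveolar), /ʈ/ (retroflex).
Aspirated: /pʰ/ (bilabial), /t̪ʰ/ (dental), /tʰ/ (alveolar), /ʈʰ/ (retroflex), /qʰ/ (uvular).
Gaps, from front to back: bilabial lacks plain (/p/); uvular lacks plain (/q/).

/p/, /q/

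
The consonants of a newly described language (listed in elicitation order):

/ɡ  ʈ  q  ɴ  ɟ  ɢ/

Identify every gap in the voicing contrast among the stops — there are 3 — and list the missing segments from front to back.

Voiceless: /ʈ/ (retroflex), /q/ (uvular).
Voiced: /ɟ/ (palatal), /ɡ/ (velar), /ɢ/ (uvular).
Gaps, from front to back: retroflex lacks voiced (/ɖ/); palatal lacks voiceless (/c/); velar lacks voiceless (/k/).

/ɖ/, /c/, /k/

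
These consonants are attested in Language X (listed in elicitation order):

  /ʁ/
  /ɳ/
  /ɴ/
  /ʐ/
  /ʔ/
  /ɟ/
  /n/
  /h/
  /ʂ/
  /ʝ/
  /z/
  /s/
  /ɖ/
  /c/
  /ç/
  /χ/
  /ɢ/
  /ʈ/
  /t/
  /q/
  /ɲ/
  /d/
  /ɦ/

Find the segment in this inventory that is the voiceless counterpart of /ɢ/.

/q/

/ɢ/ is a voiced uvular stop.
The voiceless counterpart is a voiceless uvular stop — in this inventory, /q/.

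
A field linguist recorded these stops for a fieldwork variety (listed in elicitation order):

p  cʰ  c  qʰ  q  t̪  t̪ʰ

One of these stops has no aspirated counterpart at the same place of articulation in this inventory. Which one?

/p/

Dental: /t̪/ ~ /t̪ʰ/
Palatal: /c/ ~ /cʰ/
Uvular: /q/ ~ /qʰ/
Bilabial: only /p/ (plain); no aspirated partner.
So /p/ is the unpaired segment.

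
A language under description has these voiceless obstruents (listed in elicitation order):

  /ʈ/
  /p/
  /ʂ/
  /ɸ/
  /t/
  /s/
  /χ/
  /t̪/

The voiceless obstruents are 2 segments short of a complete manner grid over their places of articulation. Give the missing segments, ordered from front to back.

Stop: /p/ (bilabial), /t̪/ (dental), /t/ (alveolar), /ʈ/ (retroflex).
Fricative: /ɸ/ (bilabial), /s/ (alveolar), /ʂ/ (retroflex), /χ/ (uvular).
Gaps, from front to back: dental lacks fricative (/θ/); uvular lacks stop (/q/).

/θ/, /q/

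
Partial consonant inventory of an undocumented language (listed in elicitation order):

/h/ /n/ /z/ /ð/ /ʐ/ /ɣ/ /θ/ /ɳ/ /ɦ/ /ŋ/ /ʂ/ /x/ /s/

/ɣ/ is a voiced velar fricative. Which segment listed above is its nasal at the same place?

The nasal at the same place is a velar nasal — in this inventory, /ŋ/.

/ŋ/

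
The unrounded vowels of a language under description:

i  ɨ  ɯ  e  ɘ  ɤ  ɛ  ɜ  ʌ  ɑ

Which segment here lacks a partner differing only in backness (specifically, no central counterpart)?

High: /i/ ~ /ɨ/ ~ /ɯ/
High-mid: /e/ ~ /ɘ/ ~ /ɤ/
Low-mid: /ɛ/ ~ /ɜ/ ~ /ʌ/
Low: only /ɑ/ (back); no central partner.
So /ɑ/ is the unpaired segment.

/ɑ/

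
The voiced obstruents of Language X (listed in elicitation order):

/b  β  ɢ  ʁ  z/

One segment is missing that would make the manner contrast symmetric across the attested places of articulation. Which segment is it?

place of articulation  stop      fricative
bilabial          b         β       
alveolar          —         z       
uvular            ɢ         ʁ       
The alveolar row has no stop member, so the gap is the alveolar stop /d/.

/d/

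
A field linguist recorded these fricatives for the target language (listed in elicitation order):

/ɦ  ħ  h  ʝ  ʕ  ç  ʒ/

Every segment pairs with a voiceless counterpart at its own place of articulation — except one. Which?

Palatal: /ç/ ~ /ʝ/
Pharyngeal: /ħ/ ~ /ʕ/
Glottal: /h/ ~ /ɦ/
Postalveolar: only /ʒ/ (voiced); no voiceless partner.
So /ʒ/ is the unpaired segment.

/ʒ/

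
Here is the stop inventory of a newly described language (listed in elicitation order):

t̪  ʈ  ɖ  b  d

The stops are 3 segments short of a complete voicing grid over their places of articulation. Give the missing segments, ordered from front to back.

place of articulation  voiceless  voiced  
bilabial          —         b       
dental            t̪        —       
alveolar          —         d       
retroflex         ʈ         ɖ       
Gaps, from front to back: bilabial lacks voiceless (/p/); dental lacks voiced (/d̪/); alveolar lacks voiceless (/t/).

/p/, /d̪/, /t/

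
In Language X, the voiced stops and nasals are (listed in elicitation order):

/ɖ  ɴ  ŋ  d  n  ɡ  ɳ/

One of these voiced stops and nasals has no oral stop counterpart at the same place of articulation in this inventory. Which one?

/ɴ/

Alveolar: /d/ ~ /n/
Retroflex: /ɖ/ ~ /ɳ/
Velar: /ɡ/ ~ /ŋ/
Uvular: only /ɴ/ (nasal); no oral stop partner.
So /ɴ/ is the unpaired segment.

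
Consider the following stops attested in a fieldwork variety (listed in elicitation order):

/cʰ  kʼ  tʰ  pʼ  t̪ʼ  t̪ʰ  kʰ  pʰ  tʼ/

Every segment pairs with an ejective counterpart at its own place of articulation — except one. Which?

/cʰ/

Bilabial: /pʰ/ ~ /pʼ/
Dental: /t̪ʰ/ ~ /t̪ʼ/
Alveolar: /tʰ/ ~ /tʼ/
Velar: /kʰ/ ~ /kʼ/
Palatal: only /cʰ/ (aspirated); no ejective partner.
So /cʰ/ is the unpaired segment.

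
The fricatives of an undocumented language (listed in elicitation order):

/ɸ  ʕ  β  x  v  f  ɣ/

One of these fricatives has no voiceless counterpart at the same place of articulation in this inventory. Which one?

/ʕ/

Bilabial: /ɸ/ ~ /β/
Labiodental: /f/ ~ /v/
Velar: /x/ ~ /ɣ/
Pharyngeal: only /ʕ/ (voiced); no voiceless partner.
So /ʕ/ is the unpaired segment.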